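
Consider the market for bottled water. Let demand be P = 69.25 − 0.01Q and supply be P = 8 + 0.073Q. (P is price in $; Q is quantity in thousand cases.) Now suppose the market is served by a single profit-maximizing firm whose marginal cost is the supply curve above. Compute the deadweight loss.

$261.30 thousand

Competitive equilibrium: 69.25 − 0.01Q = 8 + 0.073Q → Q* = 737.9518, P* = 61.8705.
Marginal revenue: MR = 69.25 − 0.02Q. Set MR = MC: 69.25 − 0.02Q = 8 + 0.073Q → Q_m = 658.6022.
Price P_m = 69.25 − 0.01·658.6022 = 62.664; MC(Q_m) = 8 + 0.073·658.6022 = 56.078.
Competitive Q* = 737.9518, so ΔQ = 79.3496; wedge = 62.664 − 56.078 = 6.586.
Welfare loss = ½ × 79.3496 × 6.586 = $261.30 thousand.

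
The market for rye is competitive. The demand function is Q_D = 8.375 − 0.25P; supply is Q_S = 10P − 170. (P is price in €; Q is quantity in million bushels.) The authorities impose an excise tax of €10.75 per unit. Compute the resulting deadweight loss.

€14.09 million

In inverse form: demand P = 33.5 − 4Q, supply P = 17 + 0.1Q.
Competitive equilibrium: 33.5 − 4Q = 17 + 0.1Q → Q* = 4.0244, P* = 17.4024.
With the tax, the buyer price exceeds the seller price by 10.75: (33.5 − 4Q) − (17 + 0.1Q) = 10.75 → Q' = 1.4024.
ΔQ = 4.0244 − 1.4024 = 2.622; the wedge equals the tax, 10.75.
The triangle = ½ × 2.622 × 10.75 = €14.09 million.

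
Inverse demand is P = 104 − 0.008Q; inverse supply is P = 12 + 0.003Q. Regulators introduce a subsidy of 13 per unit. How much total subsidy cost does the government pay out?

124090.91

Competitive equilibrium: 104 − 0.008Q = 12 + 0.003Q → Q* = 8363.6364, P* = 37.0909.
The subsidy lowers effective supply by 13: P = 0.003Q − 1.
New quantity: 104 − 0.008Q = 0.003Q − 1 → Q' = 9545.4545.
Total subsidy cost = 13 × 9545.4545 = 124090.91.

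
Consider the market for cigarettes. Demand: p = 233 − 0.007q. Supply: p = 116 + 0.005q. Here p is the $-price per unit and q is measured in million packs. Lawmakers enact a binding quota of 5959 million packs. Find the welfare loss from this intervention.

Competitive equilibrium: 233 − 0.007q = 116 + 0.005q → q* = 9750, p* = 164.75.
At q = 5959: demand price = 233 − 0.007·5959 = 191.287; supply price = 116 + 0.005·5959 = 145.795.
Δq = 9750 − 5959 = 3791; wedge = 191.287 − 145.795 = 45.492.
The triangle = ½ × 3791 × 45.492 = $86230.086 million.

$86230.086 million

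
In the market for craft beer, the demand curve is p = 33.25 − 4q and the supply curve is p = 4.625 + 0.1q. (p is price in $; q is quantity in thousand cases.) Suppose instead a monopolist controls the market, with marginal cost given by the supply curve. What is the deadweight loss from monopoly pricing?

Competitive equilibrium: 33.25 − 4q = 4.625 + 0.1q → q* = 6.9817, p* = 5.3232.
Marginal revenue: MR = 33.25 − 8q. Set MR = MC: 33.25 − 8q = 4.625 + 0.1q → q_m = 3.534.
Price p_m = 33.25 − 4·3.534 = 19.114; MC(q_m) = 4.625 + 0.1·3.534 = 4.9784.
Competitive q* = 6.9817, so Δq = 3.4477; wedge = 19.114 − 4.9784 = 14.1356.
Welfare loss = ½ × 3.4477 × 14.1356 = $24.37 thousand.

$24.37 thousand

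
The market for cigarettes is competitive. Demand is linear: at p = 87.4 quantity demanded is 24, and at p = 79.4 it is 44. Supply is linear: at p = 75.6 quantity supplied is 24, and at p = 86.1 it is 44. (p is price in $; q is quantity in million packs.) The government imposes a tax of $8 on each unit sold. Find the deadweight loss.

$34.59 million

Demand slope = (79.4 − 87.4)/(44 − 24) = −0.4, so p = 97 − 0.4q.
Supply slope = (86.1 − 75.6)/(44 − 24) = 0.525, so p = 63 + 0.525q.
Competitive equilibrium: 97 − 0.4q = 63 + 0.525q → q* = 36.7568, p* = 82.2973.
With the tax, the buyer price exceeds the seller price by 8: (97 − 0.4q) − (63 + 0.525q) = 8 → q' = 28.1081.
Δq = 36.7568 − 28.1081 = 8.6487; the wedge equals the tax, 8.
Welfare loss = ½ × 8.6487 × 8 = $34.59 million.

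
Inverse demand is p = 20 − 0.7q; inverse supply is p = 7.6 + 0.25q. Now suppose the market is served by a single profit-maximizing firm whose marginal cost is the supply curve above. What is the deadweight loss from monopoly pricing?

Competitive equilibrium: 20 − 0.7q = 7.6 + 0.25q → q* = 13.0526, p* = 10.8632.
Marginal revenue: MR = 20 − 1.4q. Set MR = MC: 20 − 1.4q = 7.6 + 0.25q → q_m = 7.5152.
Price p_m = 20 − 0.7·7.5152 = 14.7394; MC(q_m) = 7.6 + 0.25·7.5152 = 9.4788.
Competitive q* = 13.0526, so Δq = 5.5374; wedge = 14.7394 − 9.4788 = 5.2606.
DWL = ½ × 5.5374 × 5.2606 = 14.57.

14.57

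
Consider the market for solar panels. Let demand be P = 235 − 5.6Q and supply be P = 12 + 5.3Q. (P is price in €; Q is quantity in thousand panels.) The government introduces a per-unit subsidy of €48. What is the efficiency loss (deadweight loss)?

Competitive equilibrium: 235 − 5.6Q = 12 + 5.3Q → Q* = 20.4587, P* = 120.4312.
The subsidy lowers effective supply by 48: P = 5.3Q − 36.
New quantity: 235 − 5.6Q = 5.3Q − 36 → Q' = 24.8624.
Overproduction ΔQ = 24.8624 − 20.4587 = 4.4037; wedge = subsidy = 48.
Welfare loss = ½ × 4.4037 × 48 = €105.69 thousand.

€105.69 thousand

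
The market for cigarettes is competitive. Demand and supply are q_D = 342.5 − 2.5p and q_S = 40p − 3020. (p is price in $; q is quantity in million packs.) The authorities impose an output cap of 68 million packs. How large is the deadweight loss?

In inverse form: demand p = 137 − 0.4q, supply p = 75.5 + 0.025q.
Competitive equilibrium: 137 − 0.4q = 75.5 + 0.025q → q* = 144.7059, p* = 79.1176.
At q = 68: demand price = 137 − 0.4·68 = 109.8; supply price = 75.5 + 0.025·68 = 77.2.
Δq = 144.7059 − 68 = 76.7059; wedge = 109.8 − 77.2 = 32.6.
The triangle = ½ × 76.7059 × 32.6 = $1250.31 million.

$1250.31 million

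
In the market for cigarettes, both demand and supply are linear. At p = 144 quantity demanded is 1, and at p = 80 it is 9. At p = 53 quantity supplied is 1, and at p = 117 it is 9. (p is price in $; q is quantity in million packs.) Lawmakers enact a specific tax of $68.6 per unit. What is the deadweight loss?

$147.06 million

Demand slope = (80 − 144)/(9 − 1) = −8, so p = 152 − 8q.
Supply slope = (117 − 53)/(9 − 1) = 8, so p = 45 + 8q.
Competitive equilibrium: 152 − 8q = 45 + 8q → q* = 6.6875, p* = 98.5.
With the tax, the buyer price exceeds the seller price by 68.6: (152 − 8q) − (45 + 8q) = 68.6 → q' = 2.4.
Δq = 6.6875 − 2.4 = 4.2875; the wedge equals the tax, 68.6.
The triangle = ½ × 4.2875 × 68.6 = $147.06 million.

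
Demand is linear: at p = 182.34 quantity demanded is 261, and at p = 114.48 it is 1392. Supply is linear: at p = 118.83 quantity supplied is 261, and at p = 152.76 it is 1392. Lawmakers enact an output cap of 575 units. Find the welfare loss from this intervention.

6903.125

Demand slope = (114.48 − 182.34)/(1392 − 261) = −0.06, so p = 198 − 0.06q.
Supply slope = (152.76 − 118.83)/(1392 − 261) = 0.03, so p = 111 + 0.03q.
Competitive equilibrium: 198 − 0.06q = 111 + 0.03q → q* = 966.66667, p* = 140.
At q = 575: demand price = 198 − 0.06·575 = 163.5; supply price = 111 + 0.03·575 = 128.25.
Δq = 966.66667 − 575 = 391.66667; wedge = 163.5 − 128.25 = 35.25.
The triangle = ½ × 391.66667 × 35.25 = 6903.125.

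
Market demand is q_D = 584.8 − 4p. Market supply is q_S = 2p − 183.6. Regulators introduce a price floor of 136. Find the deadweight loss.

In inverse form: demand p = 146.2 − 0.25q, supply p = 91.8 + 0.5q.
Competitive equilibrium: 146.2 − 0.25q = 91.8 + 0.5q → q* = 72.5333, p* = 128.0667.
At the floor p = 136, quantity demanded = (146.2 − 136)/0.25 = 40.8.
Sellers' marginal cost at q' = 40.8: 91.8 + 0.5·40.8 = 112.2.
Δq = 72.5333 − 40.8 = 31.7333; wedge = 136 − 112.2 = 23.8.
Deadweight loss = ½ × 31.7333 × 23.8 = 377.63.

377.63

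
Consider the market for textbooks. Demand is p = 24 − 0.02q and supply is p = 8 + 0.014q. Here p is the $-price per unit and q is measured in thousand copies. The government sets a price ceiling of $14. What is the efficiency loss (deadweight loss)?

Competitive equilibrium: 24 − 0.02q = 8 + 0.014q → q* = 470.5882, p* = 14.5882.
At the ceiling p = 14, quantity supplied = (14 − 8)/0.014 = 428.5714.
Willingness to pay at q' = 428.5714: 24 − 0.02·428.5714 = 15.4286.
Δq = 470.5882 − 428.5714 = 42.0168; wedge = 15.4286 − 14 = 1.4286.
Welfare loss = ½ × 42.0168 × 1.4286 = $30.01 thousand.

$30.01 thousand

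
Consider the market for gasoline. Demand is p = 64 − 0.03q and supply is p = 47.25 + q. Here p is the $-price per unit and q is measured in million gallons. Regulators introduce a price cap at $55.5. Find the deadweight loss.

$33.06 million

Competitive equilibrium: 64 − 0.03q = 47.25 + q → q* = 16.2621, p* = 63.5121.
At the ceiling p = 55.5, quantity supplied = (55.5 − 47.25)/1 = 8.25.
Willingness to pay at q' = 8.25: 64 − 0.03·8.25 = 63.7525.
Δq = 16.2621 − 8.25 = 8.0121; wedge = 63.7525 − 55.5 = 8.2525.
DWL = ½ × 8.0121 × 8.2525 = $33.06 million.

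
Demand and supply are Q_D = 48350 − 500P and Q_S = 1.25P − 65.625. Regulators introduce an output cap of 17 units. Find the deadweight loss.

In inverse form: demand P = 96.7 − 0.002Q, supply P = 52.5 + 0.8Q.
Competitive equilibrium: 96.7 − 0.002Q = 52.5 + 0.8Q → Q* = 55.1122, P* = 96.5898.
At Q = 17: demand price = 96.7 − 0.002·17 = 96.666; supply price = 52.5 + 0.8·17 = 66.1.
ΔQ = 55.1122 − 17 = 38.1122; wedge = 96.666 − 66.1 = 30.566.
DWL = ½ × 38.1122 × 30.566 = 582.47.

582.47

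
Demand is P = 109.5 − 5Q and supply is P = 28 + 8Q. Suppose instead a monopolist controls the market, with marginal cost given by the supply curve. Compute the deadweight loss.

Competitive equilibrium: 109.5 − 5Q = 28 + 8Q → Q* = 6.2692, P* = 78.1538.
Marginal revenue: MR = 109.5 − 10Q. Set MR = MC: 109.5 − 10Q = 28 + 8Q → Q_m = 4.5278.
Price P_m = 109.5 − 5·4.5278 = 86.861; MC(Q_m) = 28 + 8·4.5278 = 64.2224.
Competitive Q* = 6.2692, so ΔQ = 1.7414; wedge = 86.861 − 64.2224 = 22.6386.
Welfare loss = ½ × 1.7414 × 22.6386 = 19.71.

19.71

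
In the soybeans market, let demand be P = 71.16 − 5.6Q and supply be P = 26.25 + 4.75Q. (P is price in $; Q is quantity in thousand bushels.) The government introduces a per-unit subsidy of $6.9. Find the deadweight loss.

$2.30 thousand

Competitive equilibrium: 71.16 − 5.6Q = 26.25 + 4.75Q → Q* = 4.3391, P* = 46.8609.
The subsidy lowers effective supply by 6.9: P = 19.35 + 4.75Q.
New quantity: 71.16 − 5.6Q = 19.35 + 4.75Q → Q' = 5.0058.
Overproduction ΔQ = 5.0058 − 4.3391 = 0.6667; wedge = subsidy = 6.9.
DWL = ½ × 0.6667 × 6.9 = $2.30 thousand.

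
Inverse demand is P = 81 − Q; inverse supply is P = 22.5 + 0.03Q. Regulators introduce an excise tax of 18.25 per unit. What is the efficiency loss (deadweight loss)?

161.68

Competitive equilibrium: 81 − Q = 22.5 + 0.03Q → Q* = 56.7961, P* = 24.2039.
With the tax, the buyer price exceeds the seller price by 18.25: (81 − Q) − (22.5 + 0.03Q) = 18.25 → Q' = 39.0777.
ΔQ = 56.7961 − 39.0777 = 17.7184; the wedge equals the tax, 18.25.
Deadweight loss = ½ × 17.7184 × 18.25 = 161.68.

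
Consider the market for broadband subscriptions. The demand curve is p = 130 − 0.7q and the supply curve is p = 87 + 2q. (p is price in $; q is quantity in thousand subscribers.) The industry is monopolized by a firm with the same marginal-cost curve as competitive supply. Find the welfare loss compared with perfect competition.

$14.51 thousand

Competitive equilibrium: 130 − 0.7q = 87 + 2q → q* = 15.9259, p* = 118.8519.
Marginal revenue: MR = 130 − 1.4q. Set MR = MC: 130 − 1.4q = 87 + 2q → q_m = 12.6471.
Price p_m = 130 − 0.7·12.6471 = 121.147; MC(q_m) = 87 + 2·12.6471 = 112.2942.
Competitive q* = 15.9259, so Δq = 3.2788; wedge = 121.147 − 112.2942 = 8.8528.
The triangle = ½ × 3.2788 × 8.8528 = $14.51 thousand.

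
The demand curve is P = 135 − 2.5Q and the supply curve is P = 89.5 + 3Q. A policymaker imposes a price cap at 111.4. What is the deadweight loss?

2.60

Competitive equilibrium: 135 − 2.5Q = 89.5 + 3Q → Q* = 8.2727, P* = 114.3182.
At the ceiling P = 111.4, quantity supplied = (111.4 − 89.5)/3 = 7.3.
Willingness to pay at Q' = 7.3: 135 − 2.5·7.3 = 116.75.
ΔQ = 8.2727 − 7.3 = 0.9727; wedge = 116.75 − 111.4 = 5.35.
Deadweight loss = ½ × 0.9727 × 5.35 = 2.60.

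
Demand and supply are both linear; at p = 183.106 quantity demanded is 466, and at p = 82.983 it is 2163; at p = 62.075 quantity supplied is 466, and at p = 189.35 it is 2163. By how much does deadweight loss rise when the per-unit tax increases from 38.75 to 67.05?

11172.16

Demand slope = (82.983 − 183.106)/(2163 − 466) = −0.059, so p = 210.6 − 0.059q.
Supply slope = (189.35 − 62.075)/(2163 − 466) = 0.075, so p = 27.125 + 0.075q.
Competitive equilibrium: 210.6 − 0.059q = 27.125 + 0.075q → q* = 1369.2164, p* = 129.8162.
For a per-unit tax t: Δq = t/0.134, so DWL = ½·t·(t/0.134) = t²/0.268.
At t = 38.75: DWL = 5602.845. At t = 67.05: DWL = 16775.009.
Increase = 16775.009 − 5602.845 = 11172.16.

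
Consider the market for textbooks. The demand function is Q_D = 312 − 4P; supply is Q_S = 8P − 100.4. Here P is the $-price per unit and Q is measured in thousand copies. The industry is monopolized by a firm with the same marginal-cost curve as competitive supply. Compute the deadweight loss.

$913.86 thousand

In inverse form: demand P = 78 − 0.25Q, supply P = 12.55 + 0.125Q.
Competitive equilibrium: 78 − 0.25Q = 12.55 + 0.125Q → Q* = 174.5333, P* = 34.3667.
Marginal revenue: MR = 78 − 0.5Q. Set MR = MC: 78 − 0.5Q = 12.55 + 0.125Q → Q_m = 104.72.
Price P_m = 78 − 0.25·104.72 = 51.82; MC(Q_m) = 12.55 + 0.125·104.72 = 25.64.
Competitive Q* = 174.5333, so ΔQ = 69.8133; wedge = 51.82 − 25.64 = 26.18.
DWL = ½ × 69.8133 × 26.18 = $913.86 thousand.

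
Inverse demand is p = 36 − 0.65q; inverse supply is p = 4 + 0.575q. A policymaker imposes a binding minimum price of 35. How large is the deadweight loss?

370.18

Competitive equilibrium: 36 − 0.65q = 4 + 0.575q → q* = 26.1224, p* = 19.0204.
At the floor p = 35, quantity demanded = (36 − 35)/0.65 = 1.5385.
Sellers' marginal cost at q' = 1.5385: 4 + 0.575·1.5385 = 4.8846.
Δq = 26.1224 − 1.5385 = 24.5839; wedge = 35 − 4.8846 = 30.1154.
Welfare loss = ½ × 24.5839 × 30.1154 = 370.18.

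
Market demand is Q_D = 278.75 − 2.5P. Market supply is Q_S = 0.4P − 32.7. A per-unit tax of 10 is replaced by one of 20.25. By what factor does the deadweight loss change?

4.101

In inverse form: demand P = 111.5 − 0.4Q, supply P = 81.75 + 2.5Q.
Competitive equilibrium: 111.5 − 0.4Q = 81.75 + 2.5Q → Q* = 10.2586, P* = 107.3966.
For a per-unit tax t: ΔQ = t/2.9, so DWL = ½·t·(t/2.9) = t²/5.8.
At t = 10: DWL = 17.241. At t = 20.25: DWL = 70.700.
Ratio = (20.25/10)² = 4.101.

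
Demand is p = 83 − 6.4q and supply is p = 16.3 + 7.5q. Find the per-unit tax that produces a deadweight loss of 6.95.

Competitive equilibrium: 83 − 6.4q = 16.3 + 7.5q → q* = 4.7986, p* = 52.2892.
A tax t gives Δq = t/13.9 and wedge t, so DWL = t²/27.8.
t²/27.8 = 6.95 → t² = 193.21 → t = 13.9.

13.9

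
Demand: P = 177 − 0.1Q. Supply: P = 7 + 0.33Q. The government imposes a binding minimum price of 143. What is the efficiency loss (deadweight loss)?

658.65

Competitive equilibrium: 177 − 0.1Q = 7 + 0.33Q → Q* = 395.3488, P* = 137.4651.
At the floor P = 143, quantity demanded = (177 − 143)/0.1 = 340.
Sellers' marginal cost at Q' = 340: 7 + 0.33·340 = 119.2.
ΔQ = 395.3488 − 340 = 55.3488; wedge = 143 − 119.2 = 23.8.
The triangle = ½ × 55.3488 × 23.8 = 658.65.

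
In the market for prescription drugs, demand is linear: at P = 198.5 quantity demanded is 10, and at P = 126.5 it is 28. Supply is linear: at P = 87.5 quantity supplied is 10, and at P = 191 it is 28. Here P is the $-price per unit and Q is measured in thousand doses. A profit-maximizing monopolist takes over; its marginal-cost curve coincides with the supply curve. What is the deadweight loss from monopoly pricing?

Demand slope = (126.5 − 198.5)/(28 − 10) = −4, so P = 238.5 − 4Q.
Supply slope = (191 − 87.5)/(28 − 10) = 5.75, so P = 30 + 5.75Q.
Competitive equilibrium: 238.5 − 4Q = 30 + 5.75Q → Q* = 21.3846, P* = 152.9615.
Marginal revenue: MR = 238.5 − 8Q. Set MR = MC: 238.5 − 8Q = 30 + 5.75Q → Q_m = 15.1636.
Price P_m = 238.5 − 4·15.1636 = 177.8456; MC(Q_m) = 30 + 5.75·15.1636 = 117.1907.
Competitive Q* = 21.3846, so ΔQ = 6.221; wedge = 177.8456 − 117.1907 = 60.6549.
Deadweight loss = ½ × 6.221 × 60.6549 = $188.67 thousand.

$188.67 thousand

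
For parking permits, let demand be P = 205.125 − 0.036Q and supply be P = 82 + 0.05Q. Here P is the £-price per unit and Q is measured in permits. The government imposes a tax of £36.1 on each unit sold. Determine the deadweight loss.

Competitive equilibrium: 205.125 − 0.036Q = 82 + 0.05Q → Q* = 1431.686, P* = 153.5843.
With the tax, the buyer price exceeds the seller price by 36.1: (205.125 − 0.036Q) − (82 + 0.05Q) = 36.1 → Q' = 1011.9186.
ΔQ = 1431.686 − 1011.9186 = 419.7674; the wedge equals the tax, 36.1.
DWL = ½ × 419.7674 × 36.1 = £7576.80.

£7576.80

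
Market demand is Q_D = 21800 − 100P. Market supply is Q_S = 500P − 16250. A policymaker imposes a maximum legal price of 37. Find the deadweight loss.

1046760.42

In inverse form: demand P = 218 − 0.01Q, supply P = 32.5 + 0.002Q.
Competitive equilibrium: 218 − 0.01Q = 32.5 + 0.002Q → Q* = 15458.33333, P* = 63.41667.
At the ceiling P = 37, quantity supplied = (37 − 32.5)/0.002 = 2250.
Willingness to pay at Q' = 2250: 218 − 0.01·2250 = 195.5.
ΔQ = 15458.33333 − 2250 = 13208.33333; wedge = 195.5 − 37 = 158.5.
Welfare loss = ½ × 13208.33333 × 158.5 = 1046760.42.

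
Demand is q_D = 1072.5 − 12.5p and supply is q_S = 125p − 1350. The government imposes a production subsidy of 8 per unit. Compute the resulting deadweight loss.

363.64

In inverse form: demand p = 85.8 − 0.08q, supply p = 10.8 + 0.008q.
Competitive equilibrium: 85.8 − 0.08q = 10.8 + 0.008q → q* = 852.2727, p* = 17.6182.
The subsidy lowers effective supply by 8: p = 2.8 + 0.008q.
New quantity: 85.8 − 0.08q = 2.8 + 0.008q → q' = 943.1818.
Overproduction Δq = 943.1818 − 852.2727 = 90.9091; wedge = subsidy = 8.
DWL = ½ × 90.9091 × 8 = 363.64.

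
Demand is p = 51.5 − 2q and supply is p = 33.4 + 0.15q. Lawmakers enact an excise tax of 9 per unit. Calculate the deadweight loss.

18.84

Competitive equilibrium: 51.5 − 2q = 33.4 + 0.15q → q* = 8.4186, p* = 34.6628.
With the tax, the buyer price exceeds the seller price by 9: (51.5 − 2q) − (33.4 + 0.15q) = 9 → q' = 4.2326.
Δq = 8.4186 − 4.2326 = 4.186; the wedge equals the tax, 9.
Welfare loss = ½ × 4.186 × 9 = 18.84.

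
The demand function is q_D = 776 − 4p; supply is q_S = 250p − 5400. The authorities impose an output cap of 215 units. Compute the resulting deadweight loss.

27311.98

In inverse form: demand p = 194 − 0.25q, supply p = 21.6 + 0.004q.
Competitive equilibrium: 194 − 0.25q = 21.6 + 0.004q → q* = 678.7402, p* = 24.315.
At q = 215: demand price = 194 − 0.25·215 = 140.25; supply price = 21.6 + 0.004·215 = 22.46.
Δq = 678.7402 − 215 = 463.7402; wedge = 140.25 − 22.46 = 117.79.
Welfare loss = ½ × 463.7402 × 117.79 = 27311.98.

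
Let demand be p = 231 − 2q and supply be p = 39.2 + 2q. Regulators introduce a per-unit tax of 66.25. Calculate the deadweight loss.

548.63

Competitive equilibrium: 231 − 2q = 39.2 + 2q → q* = 47.95, p* = 135.1.
With the tax, the buyer price exceeds the seller price by 66.25: (231 − 2q) − (39.2 + 2q) = 66.25 → q' = 31.3875.
Δq = 47.95 − 31.3875 = 16.5625; the wedge equals the tax, 66.25.
DWL = ½ × 16.5625 × 66.25 = 548.63.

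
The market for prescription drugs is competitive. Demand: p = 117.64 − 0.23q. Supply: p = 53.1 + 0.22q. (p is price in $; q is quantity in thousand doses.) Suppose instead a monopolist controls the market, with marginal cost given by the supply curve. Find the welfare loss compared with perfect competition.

Competitive equilibrium: 117.64 − 0.23q = 53.1 + 0.22q → q* = 143.4222, p* = 84.6529.
Marginal revenue: MR = 117.64 − 0.46q. Set MR = MC: 117.64 − 0.46q = 53.1 + 0.22q → q_m = 94.9118.
Price p_m = 117.64 − 0.23·94.9118 = 95.8103; MC(q_m) = 53.1 + 0.22·94.9118 = 73.9806.
Competitive q* = 143.4222, so Δq = 48.5104; wedge = 95.8103 − 73.9806 = 21.8297.
Deadweight loss = ½ × 48.5104 × 21.8297 = $529.48 thousand.

$529.48 thousand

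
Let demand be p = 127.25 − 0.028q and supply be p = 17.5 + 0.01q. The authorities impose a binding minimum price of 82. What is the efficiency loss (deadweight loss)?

Competitive equilibrium: 127.25 − 0.028q = 17.5 + 0.01q → q* = 2888.15789, p* = 46.38158.
At the floor p = 82, quantity demanded = (127.25 − 82)/0.028 = 1616.07143.
Sellers' marginal cost at q' = 1616.07143: 17.5 + 0.01·1616.07143 = 33.66071.
Δq = 2888.15789 − 1616.07143 = 1272.08646; wedge = 82 − 33.66071 = 48.33929.
Deadweight loss = ½ × 1272.08646 × 48.33929 = 30745.88.

30745.88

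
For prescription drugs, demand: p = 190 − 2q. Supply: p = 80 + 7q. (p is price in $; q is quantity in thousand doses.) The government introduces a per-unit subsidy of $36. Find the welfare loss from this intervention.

$72 thousand

Competitive equilibrium: 190 − 2q = 80 + 7q → q* = 12.2222, p* = 165.5556.
The subsidy lowers effective supply by 36: p = 44 + 7q.
New quantity: 190 − 2q = 44 + 7q → q' = 16.2222.
Overproduction Δq = 16.2222 − 12.2222 = 4; wedge = subsidy = 36.
Welfare loss = ½ × 4 × 36 = $72 thousand.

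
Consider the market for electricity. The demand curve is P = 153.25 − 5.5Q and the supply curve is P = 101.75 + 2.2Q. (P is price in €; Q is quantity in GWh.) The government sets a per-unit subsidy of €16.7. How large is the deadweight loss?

Competitive equilibrium: 153.25 − 5.5Q = 101.75 + 2.2Q → Q* = 6.6883, P* = 116.4643.
The subsidy lowers effective supply by 16.7: P = 85.05 + 2.2Q.
New quantity: 153.25 − 5.5Q = 85.05 + 2.2Q → Q' = 8.8571.
Overproduction ΔQ = 8.8571 − 6.6883 = 2.1688; wedge = subsidy = 16.7.
The triangle = ½ × 2.1688 × 16.7 = €18.11.

€18.11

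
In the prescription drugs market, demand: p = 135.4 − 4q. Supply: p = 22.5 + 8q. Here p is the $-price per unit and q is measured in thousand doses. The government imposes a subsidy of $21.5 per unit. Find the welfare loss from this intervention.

$19.26 thousand

Competitive equilibrium: 135.4 − 4q = 22.5 + 8q → q* = 9.4083, p* = 97.7667.
The subsidy lowers effective supply by 21.5: p = 1 + 8q.
New quantity: 135.4 − 4q = 1 + 8q → q' = 11.2.
Overproduction Δq = 11.2 − 9.4083 = 1.7917; wedge = subsidy = 21.5.
Deadweight loss = ½ × 1.7917 × 21.5 = $19.26 thousand.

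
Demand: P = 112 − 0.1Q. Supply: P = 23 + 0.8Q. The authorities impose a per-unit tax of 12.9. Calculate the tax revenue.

1090.77

Competitive equilibrium: 112 − 0.1Q = 23 + 0.8Q → Q* = 98.8889, P* = 102.1111.
With the tax, the buyer price exceeds the seller price by 12.9: (112 − 0.1Q) − (23 + 0.8Q) = 12.9 → Q' = 84.5556.
Tax revenue = 12.9 × 84.5556 = 1090.77.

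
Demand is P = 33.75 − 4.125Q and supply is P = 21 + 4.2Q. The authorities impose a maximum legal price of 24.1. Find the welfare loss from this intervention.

Competitive equilibrium: 33.75 − 4.125Q = 21 + 4.2Q → Q* = 1.5315, P* = 27.4324.
At the ceiling P = 24.1, quantity supplied = (24.1 − 21)/4.2 = 0.7381.
Willingness to pay at Q' = 0.7381: 33.75 − 4.125·0.7381 = 30.7053.
ΔQ = 1.5315 − 0.7381 = 0.7934; wedge = 30.7053 − 24.1 = 6.6053.
DWL = ½ × 0.7934 × 6.6053 = 2.62.

2.62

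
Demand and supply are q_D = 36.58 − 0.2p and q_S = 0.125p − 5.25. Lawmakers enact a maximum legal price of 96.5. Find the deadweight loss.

105.35

In inverse form: demand p = 182.9 − 5q, supply p = 42 + 8q.
Competitive equilibrium: 182.9 − 5q = 42 + 8q → q* = 10.83846, p* = 128.70769.
At the ceiling p = 96.5, quantity supplied = (96.5 − 42)/8 = 6.8125.
Willingness to pay at q' = 6.8125: 182.9 − 5·6.8125 = 148.8375.
Δq = 10.83846 − 6.8125 = 4.02596; wedge = 148.8375 − 96.5 = 52.3375.
DWL = ½ × 4.02596 × 52.3375 = 105.35.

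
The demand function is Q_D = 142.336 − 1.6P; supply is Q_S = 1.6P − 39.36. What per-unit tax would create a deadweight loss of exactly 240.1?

In inverse form: demand P = 88.96 − 0.625Q, supply P = 24.6 + 0.625Q.
Competitive equilibrium: 88.96 − 0.625Q = 24.6 + 0.625Q → Q* = 51.488, P* = 56.78.
A tax t gives ΔQ = t/1.25 and wedge t, so DWL = t²/2.5.
t²/2.5 = 240.1 → t² = 600.25 → t = 24.5.

24.5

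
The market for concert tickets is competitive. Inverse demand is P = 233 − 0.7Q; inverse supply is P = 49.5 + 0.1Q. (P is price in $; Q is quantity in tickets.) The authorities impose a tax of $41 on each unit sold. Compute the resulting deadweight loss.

$1050.625

Competitive equilibrium: 233 − 0.7Q = 49.5 + 0.1Q → Q* = 229.375, P* = 72.4375.
With the tax, the buyer price exceeds the seller price by 41: (233 − 0.7Q) − (49.5 + 0.1Q) = 41 → Q' = 178.125.
ΔQ = 229.375 − 178.125 = 51.25; the wedge equals the tax, 41.
Deadweight loss = ½ × 51.25 × 41 = $1050.625.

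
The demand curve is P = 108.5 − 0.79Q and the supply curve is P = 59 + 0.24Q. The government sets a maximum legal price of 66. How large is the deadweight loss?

183.80

Competitive equilibrium: 108.5 − 0.79Q = 59 + 0.24Q → Q* = 48.0583, P* = 70.534.
At the ceiling P = 66, quantity supplied = (66 − 59)/0.24 = 29.1667.
Willingness to pay at Q' = 29.1667: 108.5 − 0.79·29.1667 = 85.4583.
ΔQ = 48.0583 − 29.1667 = 18.8916; wedge = 85.4583 − 66 = 19.4583.
DWL = ½ × 18.8916 × 19.4583 = 183.80.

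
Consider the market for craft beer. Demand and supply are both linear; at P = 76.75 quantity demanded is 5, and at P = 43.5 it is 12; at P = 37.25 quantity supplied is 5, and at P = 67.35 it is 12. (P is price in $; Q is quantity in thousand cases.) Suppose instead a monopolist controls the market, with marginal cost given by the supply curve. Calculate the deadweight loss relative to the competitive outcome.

$47.01 thousand

Demand slope = (43.5 − 76.75)/(12 − 5) = −4.75, so P = 100.5 − 4.75Q.
Supply slope = (67.35 − 37.25)/(12 − 5) = 4.3, so P = 15.75 + 4.3Q.
Competitive equilibrium: 100.5 − 4.75Q = 15.75 + 4.3Q → Q* = 9.3646, P* = 56.018.
Marginal revenue: MR = 100.5 − 9.5Q. Set MR = MC: 100.5 − 9.5Q = 15.75 + 4.3Q → Q_m = 6.1413.
Price P_m = 100.5 − 4.75·6.1413 = 71.3288; MC(Q_m) = 15.75 + 4.3·6.1413 = 42.1576.
Competitive Q* = 9.3646, so ΔQ = 3.2233; wedge = 71.3288 − 42.1576 = 29.1712.
DWL = ½ × 3.2233 × 29.1712 = $47.01 thousand.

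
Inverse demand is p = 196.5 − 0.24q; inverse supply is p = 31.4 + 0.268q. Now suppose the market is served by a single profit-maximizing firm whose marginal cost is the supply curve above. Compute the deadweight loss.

2761.97

Competitive equilibrium: 196.5 − 0.24q = 31.4 + 0.268q → q* = 325, p* = 118.5.
Marginal revenue: MR = 196.5 − 0.48q. Set MR = MC: 196.5 − 0.48q = 31.4 + 0.268q → q_m = 220.7219.
Price p_m = 196.5 − 0.24·220.7219 = 143.5267; MC(q_m) = 31.4 + 0.268·220.7219 = 90.5535.
Competitive q* = 325, so Δq = 104.2781; wedge = 143.5267 − 90.5535 = 52.9732.
Deadweight loss = ½ × 104.2781 × 52.9732 = 2761.97.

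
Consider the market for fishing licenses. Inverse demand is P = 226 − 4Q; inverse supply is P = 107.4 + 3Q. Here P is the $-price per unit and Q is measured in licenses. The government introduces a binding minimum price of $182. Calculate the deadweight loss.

Competitive equilibrium: 226 − 4Q = 107.4 + 3Q → Q* = 16.9429, P* = 158.2286.
At the floor P = 182, quantity demanded = (226 − 182)/4 = 11.
Sellers' marginal cost at Q' = 11: 107.4 + 3·11 = 140.4.
ΔQ = 16.9429 − 11 = 5.9429; wedge = 182 − 140.4 = 41.6.
Deadweight loss = ½ × 5.9429 × 41.6 = $123.61.

$123.61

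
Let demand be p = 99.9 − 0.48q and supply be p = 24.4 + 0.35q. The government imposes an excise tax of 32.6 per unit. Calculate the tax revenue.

Competitive equilibrium: 99.9 − 0.48q = 24.4 + 0.35q → q* = 90.9639, p* = 56.2373.
With the tax, the buyer price exceeds the seller price by 32.6: (99.9 − 0.48q) − (24.4 + 0.35q) = 32.6 → q' = 51.6867.
Tax revenue = 32.6 × 51.6867 = 1684.99.

1684.99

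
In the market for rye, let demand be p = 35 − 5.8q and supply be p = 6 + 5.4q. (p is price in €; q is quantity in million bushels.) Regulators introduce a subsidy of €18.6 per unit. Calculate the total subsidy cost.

€79.05 million

Competitive equilibrium: 35 − 5.8q = 6 + 5.4q → q* = 2.5893, p* = 19.9821.
The subsidy lowers effective supply by 18.6: p = 5.4q − 12.6.
New quantity: 35 − 5.8q = 5.4q − 12.6 → q' = 4.25.
Total subsidy cost = 18.6 × 4.25 = €79.05 million.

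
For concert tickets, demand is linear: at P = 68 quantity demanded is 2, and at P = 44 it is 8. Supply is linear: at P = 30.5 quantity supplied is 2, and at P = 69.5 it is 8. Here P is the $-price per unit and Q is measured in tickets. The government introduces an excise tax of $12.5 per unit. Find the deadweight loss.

Demand slope = (44 − 68)/(8 − 2) = −4, so P = 76 − 4Q.
Supply slope = (69.5 − 30.5)/(8 − 2) = 6.5, so P = 17.5 + 6.5Q.
Competitive equilibrium: 76 − 4Q = 17.5 + 6.5Q → Q* = 5.5714, P* = 53.7143.
With the tax, the buyer price exceeds the seller price by 12.5: (76 − 4Q) − (17.5 + 6.5Q) = 12.5 → Q' = 4.381.
ΔQ = 5.5714 − 4.381 = 1.1904; the wedge equals the tax, 12.5.
Welfare loss = ½ × 1.1904 × 12.5 = $7.44.

$7.44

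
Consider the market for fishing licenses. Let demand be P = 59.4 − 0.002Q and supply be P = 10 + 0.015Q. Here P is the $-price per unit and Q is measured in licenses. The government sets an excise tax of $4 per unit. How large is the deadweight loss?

Competitive equilibrium: 59.4 − 0.002Q = 10 + 0.015Q → Q* = 2905.8824, P* = 53.5882.
With the tax, the buyer price exceeds the seller price by 4: (59.4 − 0.002Q) − (10 + 0.015Q) = 4 → Q' = 2670.5882.
ΔQ = 2905.8824 − 2670.5882 = 235.2942; the wedge equals the tax, 4.
Welfare loss = ½ × 235.2942 × 4 = $470.59.

$470.59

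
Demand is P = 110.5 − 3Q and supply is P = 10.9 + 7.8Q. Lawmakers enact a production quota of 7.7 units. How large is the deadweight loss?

12.51

Competitive equilibrium: 110.5 − 3Q = 10.9 + 7.8Q → Q* = 9.2222, P* = 82.8333.
At Q = 7.7: demand price = 110.5 − 3·7.7 = 87.4; supply price = 10.9 + 7.8·7.7 = 70.96.
ΔQ = 9.2222 − 7.7 = 1.5222; wedge = 87.4 − 70.96 = 16.44.
Welfare loss = ½ × 1.5222 × 16.44 = 12.51.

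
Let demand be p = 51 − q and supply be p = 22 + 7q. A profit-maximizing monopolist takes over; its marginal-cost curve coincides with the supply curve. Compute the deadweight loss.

Competitive equilibrium: 51 − q = 22 + 7q → q* = 3.625, p* = 47.375.
Marginal revenue: MR = 51 − 2q. Set MR = MC: 51 − 2q = 22 + 7q → q_m = 3.2222.
Price p_m = 51 − 1·3.2222 = 47.7778; MC(q_m) = 22 + 7·3.2222 = 44.5554.
Competitive q* = 3.625, so Δq = 0.4028; wedge = 47.7778 − 44.5554 = 3.2224.
Deadweight loss = ½ × 0.4028 × 3.2224 = 0.65.

0.65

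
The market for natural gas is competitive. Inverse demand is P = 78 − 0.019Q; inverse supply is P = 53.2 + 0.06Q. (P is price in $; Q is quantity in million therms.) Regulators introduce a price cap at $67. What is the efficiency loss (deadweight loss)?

Competitive equilibrium: 78 − 0.019Q = 53.2 + 0.06Q → Q* = 313.9241, P* = 72.0354.
At the ceiling P = 67, quantity supplied = (67 − 53.2)/0.06 = 230.
Willingness to pay at Q' = 230: 78 − 0.019·230 = 73.63.
ΔQ = 313.9241 − 230 = 83.9241; wedge = 73.63 − 67 = 6.63.
Welfare loss = ½ × 83.9241 × 6.63 = $278.21 million.

$278.21 million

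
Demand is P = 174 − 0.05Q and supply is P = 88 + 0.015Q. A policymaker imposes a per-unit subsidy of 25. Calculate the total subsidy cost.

Competitive equilibrium: 174 − 0.05Q = 88 + 0.015Q → Q* = 1323.0769, P* = 107.8462.
The subsidy lowers effective supply by 25: P = 63 + 0.015Q.
New quantity: 174 − 0.05Q = 63 + 0.015Q → Q' = 1707.6923.
Total subsidy cost = 25 × 1707.6923 = 42692.31.

42692.31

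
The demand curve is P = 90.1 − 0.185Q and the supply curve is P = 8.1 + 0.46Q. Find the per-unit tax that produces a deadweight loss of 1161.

Competitive equilibrium: 90.1 − 0.185Q = 8.1 + 0.46Q → Q* = 127.1318, P* = 66.5806.
A tax t gives ΔQ = t/0.645 and wedge t, so DWL = t²/1.29.
t²/1.29 = 1161 → t² = 1497.69 → t = 38.7.

38.7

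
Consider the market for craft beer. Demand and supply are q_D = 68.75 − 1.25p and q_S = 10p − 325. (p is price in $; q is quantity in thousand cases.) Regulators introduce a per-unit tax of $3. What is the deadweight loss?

$5 thousand

In inverse form: demand p = 55 − 0.8q, supply p = 32.5 + 0.1q.
Competitive equilibrium: 55 − 0.8q = 32.5 + 0.1q → q* = 25, p* = 35.
With the tax, the buyer price exceeds the seller price by 3: (55 − 0.8q) − (32.5 + 0.1q) = 3 → q' = 21.6667.
Δq = 25 − 21.6667 = 3.3333; the wedge equals the tax, 3.
DWL = ½ × 3.3333 × 3 = $5 thousand.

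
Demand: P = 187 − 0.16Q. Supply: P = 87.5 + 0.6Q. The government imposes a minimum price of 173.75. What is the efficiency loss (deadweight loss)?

Competitive equilibrium: 187 − 0.16Q = 87.5 + 0.6Q → Q* = 130.92105, P* = 166.05263.
At the floor P = 173.75, quantity demanded = (187 − 173.75)/0.16 = 82.8125.
Sellers' marginal cost at Q' = 82.8125: 87.5 + 0.6·82.8125 = 137.1875.
ΔQ = 130.92105 − 82.8125 = 48.10855; wedge = 173.75 − 137.1875 = 36.5625.
The triangle = ½ × 48.10855 × 36.5625 = 879.48.

879.48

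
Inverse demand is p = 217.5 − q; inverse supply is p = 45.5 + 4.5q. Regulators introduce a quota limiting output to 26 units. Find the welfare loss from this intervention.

Competitive equilibrium: 217.5 − q = 45.5 + 4.5q → q* = 31.2727, p* = 186.2273.
At q = 26: demand price = 217.5 − 1·26 = 191.5; supply price = 45.5 + 4.5·26 = 162.5.
Δq = 31.2727 − 26 = 5.2727; wedge = 191.5 − 162.5 = 29.
Deadweight loss = ½ × 5.2727 × 29 = 76.45.

76.45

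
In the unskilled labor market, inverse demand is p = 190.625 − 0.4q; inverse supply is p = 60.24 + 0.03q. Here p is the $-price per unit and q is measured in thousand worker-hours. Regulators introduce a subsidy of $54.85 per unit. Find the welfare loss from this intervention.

$3498.28 thousand

Competitive equilibrium: 190.625 − 0.4q = 60.24 + 0.03q → q* = 303.2209, p* = 69.3366.
The subsidy lowers effective supply by 54.85: p = 5.39 + 0.03q.
New quantity: 190.625 − 0.4q = 5.39 + 0.03q → q' = 430.7791.
Overproduction Δq = 430.7791 − 303.2209 = 127.5582; wedge = subsidy = 54.85.
DWL = ½ × 127.5582 × 54.85 = $3498.28 thousand.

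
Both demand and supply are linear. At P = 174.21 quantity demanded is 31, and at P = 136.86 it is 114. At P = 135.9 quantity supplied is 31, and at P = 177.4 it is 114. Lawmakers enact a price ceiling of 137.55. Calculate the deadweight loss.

Demand slope = (136.86 − 174.21)/(114 − 31) = −0.45, so P = 188.16 − 0.45Q.
Supply slope = (177.4 − 135.9)/(114 − 31) = 0.5, so P = 120.4 + 0.5Q.
Competitive equilibrium: 188.16 − 0.45Q = 120.4 + 0.5Q → Q* = 71.3263, P* = 156.0632.
At the ceiling P = 137.55, quantity supplied = (137.55 − 120.4)/0.5 = 34.3.
Willingness to pay at Q' = 34.3: 188.16 − 0.45·34.3 = 172.725.
ΔQ = 71.3263 − 34.3 = 37.0263; wedge = 172.725 − 137.55 = 35.175.
Welfare loss = ½ × 37.0263 × 35.175 = 651.20.

651.20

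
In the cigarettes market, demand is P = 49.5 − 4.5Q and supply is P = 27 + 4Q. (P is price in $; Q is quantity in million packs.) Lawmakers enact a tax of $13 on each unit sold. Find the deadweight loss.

Competitive equilibrium: 49.5 − 4.5Q = 27 + 4Q → Q* = 2.6471, P* = 37.5882.
With the tax, the buyer price exceeds the seller price by 13: (49.5 − 4.5Q) − (27 + 4Q) = 13 → Q' = 1.1176.
ΔQ = 2.6471 − 1.1176 = 1.5295; the wedge equals the tax, 13.
DWL = ½ × 1.5295 × 13 = $9.94 million.

$9.94 million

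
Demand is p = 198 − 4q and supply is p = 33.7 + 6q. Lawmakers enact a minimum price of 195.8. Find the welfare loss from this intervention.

Competitive equilibrium: 198 − 4q = 33.7 + 6q → q* = 16.43, p* = 132.28.
At the floor p = 195.8, quantity demanded = (198 − 195.8)/4 = 0.55.
Sellers' marginal cost at q' = 0.55: 33.7 + 6·0.55 = 37.
Δq = 16.43 − 0.55 = 15.88; wedge = 195.8 − 37 = 158.8.
Welfare loss = ½ × 15.88 × 158.8 = 1260.872.

1260.872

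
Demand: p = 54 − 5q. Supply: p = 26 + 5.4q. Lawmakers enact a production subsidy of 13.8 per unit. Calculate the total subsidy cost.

55.47

Competitive equilibrium: 54 − 5q = 26 + 5.4q → q* = 2.69231, p* = 40.53846.
The subsidy lowers effective supply by 13.8: p = 12.2 + 5.4q.
New quantity: 54 − 5q = 12.2 + 5.4q → q' = 4.01923.
Total subsidy cost = 13.8 × 4.01923 = 55.47.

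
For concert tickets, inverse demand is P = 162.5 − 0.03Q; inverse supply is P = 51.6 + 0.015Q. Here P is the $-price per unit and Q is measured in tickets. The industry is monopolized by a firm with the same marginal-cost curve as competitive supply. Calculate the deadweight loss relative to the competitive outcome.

Competitive equilibrium: 162.5 − 0.03Q = 51.6 + 0.015Q → Q* = 2464.4444, P* = 88.5667.
Marginal revenue: MR = 162.5 − 0.06Q. Set MR = MC: 162.5 − 0.06Q = 51.6 + 0.015Q → Q_m = 1478.6667.
Price P_m = 162.5 − 0.03·1478.6667 = 118.14; MC(Q_m) = 51.6 + 0.015·1478.6667 = 73.78.
Competitive Q* = 2464.4444, so ΔQ = 985.7777; wedge = 118.14 − 73.78 = 44.36.
The triangle = ½ × 985.7777 × 44.36 = $21864.55.

$21864.55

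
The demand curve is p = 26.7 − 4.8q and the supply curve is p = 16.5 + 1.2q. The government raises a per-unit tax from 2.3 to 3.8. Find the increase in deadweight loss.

Competitive equilibrium: 26.7 − 4.8q = 16.5 + 1.2q → q* = 1.7, p* = 18.54.
For a per-unit tax t: Δq = t/6, so DWL = ½·t·(t/6) = t²/12.
At t = 2.3: DWL = 0.441. At t = 3.8: DWL = 1.203.
Increase = 1.203 − 0.441 = 0.76.

0.76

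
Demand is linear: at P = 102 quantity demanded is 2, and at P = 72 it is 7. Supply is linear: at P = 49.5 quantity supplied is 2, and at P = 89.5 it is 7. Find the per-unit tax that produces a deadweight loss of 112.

56

Demand slope = (72 − 102)/(7 − 2) = −6, so P = 114 − 6Q.
Supply slope = (89.5 − 49.5)/(7 − 2) = 8, so P = 33.5 + 8Q.
Competitive equilibrium: 114 − 6Q = 33.5 + 8Q → Q* = 5.75, P* = 79.5.
A tax t gives ΔQ = t/14 and wedge t, so DWL = t²/28.
t²/28 = 112 → t² = 3136 → t = 56.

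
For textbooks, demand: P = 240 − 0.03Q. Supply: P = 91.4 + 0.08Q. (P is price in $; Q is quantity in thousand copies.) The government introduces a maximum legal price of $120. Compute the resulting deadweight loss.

$54277.39 thousand

Competitive equilibrium: 240 − 0.03Q = 91.4 + 0.08Q → Q* = 1350.9091, P* = 199.4727.
At the ceiling P = 120, quantity supplied = (120 − 91.4)/0.08 = 357.5.
Willingness to pay at Q' = 357.5: 240 − 0.03·357.5 = 229.275.
ΔQ = 1350.9091 − 357.5 = 993.4091; wedge = 229.275 − 120 = 109.275.
DWL = ½ × 993.4091 × 109.275 = $54277.39 thousand.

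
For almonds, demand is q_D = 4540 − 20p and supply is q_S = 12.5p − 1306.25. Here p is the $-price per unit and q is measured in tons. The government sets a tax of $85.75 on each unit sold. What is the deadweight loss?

$28281.01

In inverse form: demand p = 227 − 0.05q, supply p = 104.5 + 0.08q.
Competitive equilibrium: 227 − 0.05q = 104.5 + 0.08q → q* = 942.3077, p* = 179.8846.
With the tax, the buyer price exceeds the seller price by 85.75: (227 − 0.05q) − (104.5 + 0.08q) = 85.75 → q' = 282.6923.
Δq = 942.3077 − 282.6923 = 659.6154; the wedge equals the tax, 85.75.
DWL = ½ × 659.6154 × 85.75 = $28281.01.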